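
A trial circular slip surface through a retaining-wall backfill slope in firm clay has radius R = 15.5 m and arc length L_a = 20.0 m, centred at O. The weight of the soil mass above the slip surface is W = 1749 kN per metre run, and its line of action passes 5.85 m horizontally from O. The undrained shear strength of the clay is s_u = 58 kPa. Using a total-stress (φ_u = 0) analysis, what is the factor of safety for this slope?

FS = 1.76

Taking moments about the centre O, the resisting moment is provided by the undrained shear strength acting along the arc:
M_R = s_u·L_a·R = 58·20.00·15.5 = 17980.0 kN·m/m
M_D = W·d = 1749·5.85 = 10231.6 kN·m/m
FS = M_R / M_D = 17980.0 / 10231.6 = 1.757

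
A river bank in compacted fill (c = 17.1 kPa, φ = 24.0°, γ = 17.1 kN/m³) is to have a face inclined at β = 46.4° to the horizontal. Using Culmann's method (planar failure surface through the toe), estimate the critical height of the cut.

Culmann's analysis gives the critical failure plane at α_cr = (β + φ)/2 = (46.4 + 24.0)/2 = 35.2°, and the critical height
H_c = (4c/γ) · sinβ cosφ / [1 − cos(β − φ)]
    = (4·17.1/17.1) · sin46.4°·cos24.0° / [1 − cos(22.4°)]
    = 4.000 · 0.7242·0.9135 / [1 − 0.9245]
    = 4.000 · 0.6616 / 0.0755
    = 35.07 m

H_c = 35.07 m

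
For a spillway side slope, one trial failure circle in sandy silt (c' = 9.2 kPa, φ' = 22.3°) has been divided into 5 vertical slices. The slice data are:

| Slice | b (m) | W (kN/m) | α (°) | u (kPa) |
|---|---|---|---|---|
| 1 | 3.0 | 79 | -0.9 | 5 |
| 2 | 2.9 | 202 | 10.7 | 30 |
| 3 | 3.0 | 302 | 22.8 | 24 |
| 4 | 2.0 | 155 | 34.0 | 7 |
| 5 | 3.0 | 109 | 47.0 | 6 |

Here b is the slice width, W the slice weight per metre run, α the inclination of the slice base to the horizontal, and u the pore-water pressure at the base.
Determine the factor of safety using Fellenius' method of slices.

FS = 1.15

Ordinary method of slices: FS = Σ[c'·Δl_i + (W_i cosα_i − u_i·Δl_i)·tanφ'] / Σ W_i sinα_i, with Δl_i = b_i / cosα_i.
Slice 1: Δl = 3.0/cos(-0.9°) = 3.000 m; N'_1 = 79·cos(-0.9°) − 5·3.000 = 64.0; c'Δl = 27.60; W sinα = -1.2
Slice 2: Δl = 2.9/cos10.7° = 2.951 m; N'_2 = 202·cos10.7° − 30·2.951 = 109.9; c'Δl = 27.15; W sinα = 37.5
Slice 3: Δl = 3.0/cos22.8° = 3.254 m; N'_3 = 302·cos22.8° − 24·3.254 = 200.3; c'Δl = 29.94; W sinα = 117.0
Slice 4: Δl = 2.0/cos34.0° = 2.412 m; N'_4 = 155·cos34.0° − 7·2.412 = 111.6; c'Δl = 22.19; W sinα = 86.7
Slice 5: Δl = 3.0/cos47.0° = 4.399 m; N'_5 = 109·cos47.0° − 6·4.399 = 47.9; c'Δl = 40.47; W sinα = 79.7
Σc'Δl = 147.4 kN/m; ΣN' = 533.8 kN/m; ΣW sinα = 319.7 kN/m
Resisting = 147.4 + 533.8·tan22.3° = 147.4 + 218.9 = 366.3 kN/m
FS = 366.3 / 319.7 = 1.146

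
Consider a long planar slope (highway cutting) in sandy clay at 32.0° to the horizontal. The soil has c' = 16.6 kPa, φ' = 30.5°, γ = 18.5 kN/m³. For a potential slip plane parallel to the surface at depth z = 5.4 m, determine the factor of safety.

For an infinite slope with a slip plane parallel to the surface (no pore pressure): FS = [c' + γz cos²β tanφ'] / [γz sinβ cosβ].
γz = 18.5·5.4 = 99.90 kN/m²
Numerator = 16.6 + 99.90·cos²32.0°·tan30.5° = 16.6 + 99.90·0.7192·0.5890 = 58.921 kPa
Denominator = 99.90·sin32.0°·cos32.0° = 99.90·0.5299·0.8480 = 44.895 kPa
FS = 58.921 / 44.895 = 1.312

FS = 1.31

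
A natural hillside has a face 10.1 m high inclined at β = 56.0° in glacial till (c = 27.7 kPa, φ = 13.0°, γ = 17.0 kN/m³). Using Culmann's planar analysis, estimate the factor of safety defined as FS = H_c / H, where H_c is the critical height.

H_c = (4c/γ) · sinβ cosφ / [1 − cos(β − φ)]
    = (4·27.7/17.0) · sin56.0°·cos13.0° / [1 − cos43.0°]
    = 6.518 · 0.8078 / 0.2686 = 19.60 m
FS = H_c / H = 19.60 / 10.1 = 1.940

FS = 1.94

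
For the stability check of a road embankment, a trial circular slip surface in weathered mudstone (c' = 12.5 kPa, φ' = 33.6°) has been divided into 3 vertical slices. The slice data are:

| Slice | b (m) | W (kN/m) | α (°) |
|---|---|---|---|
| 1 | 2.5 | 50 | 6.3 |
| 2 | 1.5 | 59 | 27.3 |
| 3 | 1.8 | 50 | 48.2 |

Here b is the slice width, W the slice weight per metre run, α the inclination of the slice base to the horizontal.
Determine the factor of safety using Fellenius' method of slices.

Ordinary method of slices: FS = Σ[c'·Δl_i + (W_i cosα_i)·tanφ'] / Σ W_i sinα_i, with Δl_i = b_i / cosα_i.
Slice 1: Δl = 2.5/cos6.3° = 2.515 m; N'_1 = 50·cos6.3° = 49.7; c'Δl = 31.44; W sinα = 5.5
Slice 2: Δl = 1.5/cos27.3° = 1.688 m; N'_2 = 59·cos27.3° = 52.4; c'Δl = 21.10; W sinα = 27.1
Slice 3: Δl = 1.8/cos48.2° = 2.701 m; N'_3 = 50·cos48.2° = 33.3; c'Δl = 33.76; W sinα = 37.3
Σc'Δl = 86.3 kN/m; ΣN' = 135.5 kN/m; ΣW sinα = 69.8 kN/m
Resisting = 86.3 + 135.5·tan33.6° = 86.3 + 90.0 = 176.3 kN/m
FS = 176.3 / 69.8 = 2.525

FS = 2.52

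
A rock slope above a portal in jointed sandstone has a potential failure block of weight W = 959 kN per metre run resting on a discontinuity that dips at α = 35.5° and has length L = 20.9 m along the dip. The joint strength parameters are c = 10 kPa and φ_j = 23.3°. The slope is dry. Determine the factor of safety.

Resolving the block weight along and normal to the plane and applying the Mohr–Coulomb strength on the joint:
N' = W cosα = 959·cos35.5° = 780.7 kN/m
Driving force T = W sinα = 959·sin35.5° = 556.9 kN/m
Resisting force R = c·L + N'·tanφ_j = 10·20.9 + 780.7·tan23.3° = 209.0 + 336.2 = 545.2 kN/m
FS = R / T = 545.2 / 556.9 = 0.979

FS = 0.98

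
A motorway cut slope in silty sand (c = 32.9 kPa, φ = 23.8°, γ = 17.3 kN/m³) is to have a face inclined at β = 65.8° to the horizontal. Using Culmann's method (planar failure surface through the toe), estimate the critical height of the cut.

Culmann's analysis gives the critical failure plane at α_cr = (β + φ)/2 = (65.8 + 23.8)/2 = 44.8°, and the critical height
H_c = (4c/γ) · sinβ cosφ / [1 − cos(β − φ)]
    = (4·32.9/17.3) · sin65.8°·cos23.8° / [1 − cos(42.0°)]
    = 7.607 · 0.9121·0.9150 / [1 − 0.7431]
    = 7.607 · 0.8346 / 0.2569
    = 24.72 m

H_c = 24.72 m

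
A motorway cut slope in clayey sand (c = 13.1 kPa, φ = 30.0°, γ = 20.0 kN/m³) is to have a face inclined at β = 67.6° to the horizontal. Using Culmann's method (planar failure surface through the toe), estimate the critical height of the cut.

H_c = 10.10 m

Culmann's analysis gives the critical failure plane at α_cr = (β + φ)/2 = (67.6 + 30.0)/2 = 48.8°, and the critical height
H_c = (4c/γ) · sinβ cosφ / [1 − cos(β − φ)]
    = (4·13.1/20.0) · sin67.6°·cos30.0° / [1 − cos(37.6°)]
    = 2.620 · 0.9245·0.8660 / [1 − 0.7923]
    = 2.620 · 0.8007 / 0.2077
    = 10.10 m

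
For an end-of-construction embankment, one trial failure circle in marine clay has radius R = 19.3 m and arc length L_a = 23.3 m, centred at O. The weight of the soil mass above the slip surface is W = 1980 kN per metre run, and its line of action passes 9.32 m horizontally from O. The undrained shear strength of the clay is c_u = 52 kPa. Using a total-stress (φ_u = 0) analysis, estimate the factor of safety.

Taking moments about the centre O, the resisting moment is provided by the undrained shear strength acting along the arc:
M_R = c_u·L_a·R = 52·23.30·19.3 = 23383.9 kN·m/m
M_D = W·d = 1980·9.32 = 18453.6 kN·m/m
FS = M_R / M_D = 23383.9 / 18453.6 = 1.267

FS = 1.27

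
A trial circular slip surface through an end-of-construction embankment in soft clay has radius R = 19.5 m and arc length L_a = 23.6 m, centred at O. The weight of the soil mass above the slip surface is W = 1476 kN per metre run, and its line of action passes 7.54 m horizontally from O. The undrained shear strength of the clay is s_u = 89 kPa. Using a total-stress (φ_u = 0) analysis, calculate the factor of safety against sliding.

FS = 3.68

Taking moments about the centre O, the resisting moment is provided by the undrained shear strength acting along the arc:
M_R = s_u·L_a·R = 89·23.60·19.5 = 40957.8 kN·m/m
M_D = W·d = 1476·7.54 = 11129.0 kN·m/m
FS = M_R / M_D = 40957.8 / 11129.0 = 3.680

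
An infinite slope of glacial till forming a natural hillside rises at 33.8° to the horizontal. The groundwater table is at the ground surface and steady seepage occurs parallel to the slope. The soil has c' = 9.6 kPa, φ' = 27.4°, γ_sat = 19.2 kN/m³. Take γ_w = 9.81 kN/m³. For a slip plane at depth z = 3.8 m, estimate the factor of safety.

With seepage parallel to the slope and the water table at the surface, the effective normal stress on the slip plane uses the buoyant unit weight γ' = γ_sat − γ_w while the driving shear stress uses γ_sat:
FS = [c' + γ' z cos²β tanφ'] / [γ_sat z sinβ cosβ]
γ' = 19.2 − 9.81 = 9.39 kN/m³
Numerator = 9.6 + 9.39·3.8·cos²33.8°·tan27.4° = 9.6 + 9.39·3.8·0.6905·0.5184 = 22.372 kPa
Denominator = 19.2·3.8·sin33.8°·cos33.8° = 19.2·3.8·0.5563·0.8310 = 33.727 kPa
FS = 22.372 / 33.727 = 0.663

FS = 0.66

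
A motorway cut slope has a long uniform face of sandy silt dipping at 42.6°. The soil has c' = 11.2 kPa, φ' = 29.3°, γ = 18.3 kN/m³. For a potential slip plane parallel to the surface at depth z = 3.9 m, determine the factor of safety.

For an infinite slope with a slip plane parallel to the surface (no pore pressure): FS = [c' + γz cos²β tanφ'] / [γz sinβ cosβ].
γz = 18.3·3.9 = 71.37 kN/m²
Numerator = 11.2 + 71.37·cos²42.6°·tan29.3° = 11.2 + 71.37·0.5418·0.5612 = 32.901 kPa
Denominator = 71.37·sin42.6°·cos42.6° = 71.37·0.6769·0.7361 = 35.560 kPa
FS = 32.901 / 35.560 = 0.925

FS = 0.93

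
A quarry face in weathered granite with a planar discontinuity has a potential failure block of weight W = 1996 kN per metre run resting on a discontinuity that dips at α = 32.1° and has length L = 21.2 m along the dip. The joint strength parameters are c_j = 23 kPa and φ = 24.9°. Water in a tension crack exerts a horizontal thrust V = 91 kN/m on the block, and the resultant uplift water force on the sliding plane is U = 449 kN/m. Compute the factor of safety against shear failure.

FS = 0.92

Resolving the block weight along and normal to the plane and applying the Mohr–Coulomb strength on the joint:
N' = W cosα − U − V sinα = 1996·cos32.1° − 449 − 91·sin32.1° = 1193.5 kN/m
Driving force T = W sinα + V cosα = 1996·sin32.1° + 91·cos32.1° = 1137.8 kN/m
Resisting force R = c_j·L + N'·tanφ = 23·21.2 + 1193.5·tan24.9° = 487.6 + 554.0 = 1041.6 kN/m
FS = R / T = 1041.6 / 1137.8 = 0.915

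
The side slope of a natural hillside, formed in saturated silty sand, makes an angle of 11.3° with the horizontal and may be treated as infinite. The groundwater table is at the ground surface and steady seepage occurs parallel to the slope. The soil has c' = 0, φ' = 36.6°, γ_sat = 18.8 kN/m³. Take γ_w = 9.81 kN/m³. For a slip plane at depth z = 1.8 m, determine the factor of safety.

FS = 1.78

With seepage parallel to the slope and the water table at the surface, the effective normal stress on the slip plane uses the buoyant unit weight γ' = γ_sat − γ_w while the driving shear stress uses γ_sat:
FS = [c' + γ' z cos²β tanφ'] / [γ_sat z sinβ cosβ]
(For c' = 0 this reduces to FS = (γ'/γ_sat)·tanφ'/tanβ.)
γ' = 18.8 − 9.81 = 8.99 kN/m³
Numerator = 0.0 + 8.99·1.8·cos²11.3°·tan36.6° = 0.0 + 8.99·1.8·0.9616·0.7427 = 11.556 kPa
Denominator = 18.8·1.8·sin11.3°·cos11.3° = 18.8·1.8·0.1959·0.9806 = 6.502 kPa
FS = 11.556 / 6.502 = 1.777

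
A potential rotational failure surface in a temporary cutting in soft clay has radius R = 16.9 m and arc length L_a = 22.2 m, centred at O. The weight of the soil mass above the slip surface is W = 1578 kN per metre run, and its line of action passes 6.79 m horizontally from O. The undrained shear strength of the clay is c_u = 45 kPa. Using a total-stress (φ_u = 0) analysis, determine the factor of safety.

FS = 1.58

Taking moments about the centre O, the resisting moment is provided by the undrained shear strength acting along the arc:
M_R = c_u·L_a·R = 45·22.20·16.9 = 16883.1 kN·m/m
M_D = W·d = 1578·6.79 = 10714.6 kN·m/m
FS = M_R / M_D = 16883.1 / 10714.6 = 1.576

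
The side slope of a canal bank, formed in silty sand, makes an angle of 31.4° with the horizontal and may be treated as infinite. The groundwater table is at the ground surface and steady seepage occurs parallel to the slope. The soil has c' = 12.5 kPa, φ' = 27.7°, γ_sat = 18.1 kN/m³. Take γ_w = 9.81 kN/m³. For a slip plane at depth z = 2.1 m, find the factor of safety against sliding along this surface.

With seepage parallel to the slope and the water table at the surface, the effective normal stress on the slip plane uses the buoyant unit weight γ' = γ_sat − γ_w while the driving shear stress uses γ_sat:
FS = [c' + γ' z cos²β tanφ'] / [γ_sat z sinβ cosβ]
γ' = 18.1 − 9.81 = 8.29 kN/m³
Numerator = 12.5 + 8.29·2.1·cos²31.4°·tan27.7° = 12.5 + 8.29·2.1·0.7285·0.5250 = 19.159 kPa
Denominator = 18.1·2.1·sin31.4°·cos31.4° = 18.1·2.1·0.5210·0.8536 = 16.903 kPa
FS = 19.159 / 16.903 = 1.133

FS = 1.13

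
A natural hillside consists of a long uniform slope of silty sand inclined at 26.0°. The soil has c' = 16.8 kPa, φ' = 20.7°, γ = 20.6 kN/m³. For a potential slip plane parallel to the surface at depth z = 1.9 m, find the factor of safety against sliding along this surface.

FS = 1.86

For an infinite slope with a slip plane parallel to the surface (no pore pressure): FS = [c' + γz cos²β tanφ'] / [γz sinβ cosβ].
γz = 20.6·1.9 = 39.14 kN/m²
Numerator = 16.8 + 39.14·cos²26.0°·tan20.7° = 16.8 + 39.14·0.8078·0.3779 = 28.748 kPa
Denominator = 39.14·sin26.0°·cos26.0° = 39.14·0.4384·0.8988 = 15.421 kPa
FS = 28.748 / 15.421 = 1.864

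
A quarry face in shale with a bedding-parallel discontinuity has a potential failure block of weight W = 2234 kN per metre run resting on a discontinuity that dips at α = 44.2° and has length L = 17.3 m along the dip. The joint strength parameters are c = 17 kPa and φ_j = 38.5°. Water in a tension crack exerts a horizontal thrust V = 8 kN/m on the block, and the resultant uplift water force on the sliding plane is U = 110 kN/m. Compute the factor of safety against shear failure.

FS = 0.94

Resolving the block weight along and normal to the plane and applying the Mohr–Coulomb strength on the joint:
N' = W cosα − U − V sinα = 2234·cos44.2° − 110 − 8·sin44.2° = 1486.0 kN/m
Driving force T = W sinα + V cosα = 2234·sin44.2° + 8·cos44.2° = 1563.2 kN/m
Resisting force R = c·L + N'·tanφ_j = 17·17.3 + 1486.0·tan38.5° = 294.1 + 1182.0 = 1476.1 kN/m
FS = R / T = 1476.1 / 1563.2 = 0.944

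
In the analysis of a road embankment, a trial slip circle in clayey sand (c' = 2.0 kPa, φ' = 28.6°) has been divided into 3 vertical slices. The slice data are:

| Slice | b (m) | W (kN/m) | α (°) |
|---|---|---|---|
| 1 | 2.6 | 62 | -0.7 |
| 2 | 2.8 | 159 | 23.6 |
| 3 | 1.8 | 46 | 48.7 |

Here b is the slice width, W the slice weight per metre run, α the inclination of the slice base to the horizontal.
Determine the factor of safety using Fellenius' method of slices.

FS = 1.50

Ordinary method of slices: FS = Σ[c'·Δl_i + (W_i cosα_i)·tanφ'] / Σ W_i sinα_i, with Δl_i = b_i / cosα_i.
Slice 1: Δl = 2.6/cos(-0.7°) = 2.600 m; N'_1 = 62·cos(-0.7°) = 62.0; c'Δl = 5.20; W sinα = -0.8
Slice 2: Δl = 2.8/cos23.6° = 3.056 m; N'_2 = 159·cos23.6° = 145.7; c'Δl = 6.11; W sinα = 63.7
Slice 3: Δl = 1.8/cos48.7° = 2.727 m; N'_3 = 46·cos48.7° = 30.4; c'Δl = 5.45; W sinα = 34.6
Σc'Δl = 16.8 kN/m; ΣN' = 238.1 kN/m; ΣW sinα = 97.5 kN/m
Resisting = 16.8 + 238.1·tan28.6° = 16.8 + 129.8 = 146.6 kN/m
FS = 146.6 / 97.5 = 1.504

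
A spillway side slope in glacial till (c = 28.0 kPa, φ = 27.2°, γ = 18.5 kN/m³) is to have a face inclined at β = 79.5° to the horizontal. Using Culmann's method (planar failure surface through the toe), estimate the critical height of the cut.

Culmann's analysis gives the critical failure plane at α_cr = (β + φ)/2 = (79.5 + 27.2)/2 = 53.4°, and the critical height
H_c = (4c/γ) · sinβ cosφ / [1 − cos(β − φ)]
    = (4·28.0/18.5) · sin79.5°·cos27.2° / [1 − cos(52.3°)]
    = 6.054 · 0.9833·0.8894 / [1 − 0.6115]
    = 6.054 · 0.8745 / 0.3885
    = 13.63 m

H_c = 13.63 m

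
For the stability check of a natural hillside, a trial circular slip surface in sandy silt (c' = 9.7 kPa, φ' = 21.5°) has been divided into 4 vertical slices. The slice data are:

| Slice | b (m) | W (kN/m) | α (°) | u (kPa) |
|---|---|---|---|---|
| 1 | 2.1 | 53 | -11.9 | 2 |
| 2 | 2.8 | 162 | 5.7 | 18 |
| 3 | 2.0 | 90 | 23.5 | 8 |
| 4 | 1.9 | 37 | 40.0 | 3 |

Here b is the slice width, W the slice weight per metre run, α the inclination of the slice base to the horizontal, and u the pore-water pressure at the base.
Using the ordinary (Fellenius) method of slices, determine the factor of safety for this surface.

FS = 2.92

Ordinary method of slices: FS = Σ[c'·Δl_i + (W_i cosα_i − u_i·Δl_i)·tanφ'] / Σ W_i sinα_i, with Δl_i = b_i / cosα_i.
Slice 1: Δl = 2.1/cos(-11.9°) = 2.146 m; N'_1 = 53·cos(-11.9°) − 2·2.146 = 47.6; c'Δl = 20.82; W sinα = -10.9
Slice 2: Δl = 2.8/cos5.7° = 2.814 m; N'_2 = 162·cos5.7° − 18·2.814 = 110.5; c'Δl = 27.29; W sinα = 16.1
Slice 3: Δl = 2.0/cos23.5° = 2.181 m; N'_3 = 90·cos23.5° − 8·2.181 = 65.1; c'Δl = 21.15; W sinα = 35.9
Slice 4: Δl = 1.9/cos40.0° = 2.480 m; N'_4 = 37·cos40.0° − 3·2.480 = 20.9; c'Δl = 24.06; W sinα = 23.8
Σc'Δl = 93.3 kN/m; ΣN' = 244.1 kN/m; ΣW sinα = 64.8 kN/m
Resisting = 93.3 + 244.1·tan21.5° = 93.3 + 96.2 = 189.5 kN/m
FS = 189.5 / 64.8 = 2.923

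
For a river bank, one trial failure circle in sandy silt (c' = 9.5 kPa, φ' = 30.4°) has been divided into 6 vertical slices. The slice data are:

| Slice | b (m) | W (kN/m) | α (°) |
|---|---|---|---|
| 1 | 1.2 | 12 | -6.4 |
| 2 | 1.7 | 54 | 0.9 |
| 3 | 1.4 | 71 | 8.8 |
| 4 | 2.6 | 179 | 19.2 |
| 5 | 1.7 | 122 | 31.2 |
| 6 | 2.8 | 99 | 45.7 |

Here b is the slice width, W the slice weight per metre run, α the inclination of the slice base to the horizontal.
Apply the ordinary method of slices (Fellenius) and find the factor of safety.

Ordinary method of slices: FS = Σ[c'·Δl_i + (W_i cosα_i)·tanφ'] / Σ W_i sinα_i, with Δl_i = b_i / cosα_i.
Slice 1: Δl = 1.2/cos(-6.4°) = 1.208 m; N'_1 = 12·cos(-6.4°) = 11.9; c'Δl = 11.47; W sinα = -1.3
Slice 2: Δl = 1.7/cos0.9° = 1.700 m; N'_2 = 54·cos0.9° = 54.0; c'Δl = 16.15; W sinα = 0.8
Slice 3: Δl = 1.4/cos8.8° = 1.417 m; N'_3 = 71·cos8.8° = 70.2; c'Δl = 13.46; W sinα = 10.9
Slice 4: Δl = 2.6/cos19.2° = 2.753 m; N'_4 = 179·cos19.2° = 169.0; c'Δl = 26.15; W sinα = 58.9
Slice 5: Δl = 1.7/cos31.2° = 1.987 m; N'_5 = 122·cos31.2° = 104.4; c'Δl = 18.88; W sinα = 63.2
Slice 6: Δl = 2.8/cos45.7° = 4.009 m; N'_6 = 99·cos45.7° = 69.1; c'Δl = 38.09; W sinα = 70.9
Σc'Δl = 124.2 kN/m; ΣN' = 478.6 kN/m; ΣW sinα = 203.3 kN/m
Resisting = 124.2 + 478.6·tan30.4° = 124.2 + 280.8 = 405.0 kN/m
FS = 405.0 / 203.3 = 1.992

FS = 1.99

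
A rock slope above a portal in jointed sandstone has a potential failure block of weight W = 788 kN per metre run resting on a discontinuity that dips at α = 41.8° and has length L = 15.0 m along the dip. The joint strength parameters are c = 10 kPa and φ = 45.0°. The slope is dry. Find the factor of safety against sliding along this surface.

FS = 1.40

Resolving the block weight along and normal to the plane and applying the Mohr–Coulomb strength on the joint:
N' = W cosα = 788·cos41.8° = 587.4 kN/m
Driving force T = W sinα = 788·sin41.8° = 525.2 kN/m
Resisting force R = c·L + N'·tanφ = 10·15.0 + 587.4·tan45.0° = 150.0 + 587.4 = 737.4 kN/m
FS = R / T = 737.4 / 525.2 = 1.404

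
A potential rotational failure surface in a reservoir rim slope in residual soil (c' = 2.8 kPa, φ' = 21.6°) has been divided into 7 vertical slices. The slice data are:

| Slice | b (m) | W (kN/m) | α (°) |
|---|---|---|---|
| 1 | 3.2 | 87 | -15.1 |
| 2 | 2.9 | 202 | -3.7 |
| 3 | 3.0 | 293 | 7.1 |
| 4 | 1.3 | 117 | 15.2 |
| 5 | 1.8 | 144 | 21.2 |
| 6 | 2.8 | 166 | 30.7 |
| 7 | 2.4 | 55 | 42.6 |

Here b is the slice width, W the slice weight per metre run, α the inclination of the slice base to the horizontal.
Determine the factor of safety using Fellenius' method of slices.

Ordinary method of slices: FS = Σ[c'·Δl_i + (W_i cosα_i)·tanφ'] / Σ W_i sinα_i, with Δl_i = b_i / cosα_i.
Slice 1: Δl = 3.2/cos(-15.1°) = 3.314 m; N'_1 = 87·cos(-15.1°) = 84.0; c'Δl = 9.28; W sinα = -22.7
Slice 2: Δl = 2.9/cos(-3.7°) = 2.906 m; N'_2 = 202·cos(-3.7°) = 201.6; c'Δl = 8.14; W sinα = -13.0
Slice 3: Δl = 3.0/cos7.1° = 3.023 m; N'_3 = 293·cos7.1° = 290.8; c'Δl = 8.46; W sinα = 36.2
Slice 4: Δl = 1.3/cos15.2° = 1.347 m; N'_4 = 117·cos15.2° = 112.9; c'Δl = 3.77; W sinα = 30.7
Slice 5: Δl = 1.8/cos21.2° = 1.931 m; N'_5 = 144·cos21.2° = 134.3; c'Δl = 5.41; W sinα = 52.1
Slice 6: Δl = 2.8/cos30.7° = 3.256 m; N'_6 = 166·cos30.7° = 142.7; c'Δl = 9.12; W sinα = 84.8
Slice 7: Δl = 2.4/cos42.6° = 3.260 m; N'_7 = 55·cos42.6° = 40.5; c'Δl = 9.13; W sinα = 37.2
Σc'Δl = 53.3 kN/m; ΣN' = 1006.7 kN/m; ΣW sinα = 205.2 kN/m
Resisting = 53.3 + 1006.7·tan21.6° = 53.3 + 398.6 = 451.9 kN/m
FS = 451.9 / 205.2 = 2.202

FS = 2.20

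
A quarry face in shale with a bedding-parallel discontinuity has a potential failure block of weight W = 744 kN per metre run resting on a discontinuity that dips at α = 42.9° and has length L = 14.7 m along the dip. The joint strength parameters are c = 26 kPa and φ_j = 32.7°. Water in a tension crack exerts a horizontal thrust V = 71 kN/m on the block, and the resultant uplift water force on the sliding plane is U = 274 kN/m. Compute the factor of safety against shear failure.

FS = 0.94

Resolving the block weight along and normal to the plane and applying the Mohr–Coulomb strength on the joint:
N' = W cosα − U − V sinα = 744·cos42.9° − 274 − 71·sin42.9° = 222.7 kN/m
Driving force T = W sinα + V cosα = 744·sin42.9° + 71·cos42.9° = 558.5 kN/m
Resisting force R = c·L + N'·tanφ_j = 26·14.7 + 222.7·tan32.7° = 382.2 + 143.0 = 525.2 kN/m
FS = R / T = 525.2 / 558.5 = 0.940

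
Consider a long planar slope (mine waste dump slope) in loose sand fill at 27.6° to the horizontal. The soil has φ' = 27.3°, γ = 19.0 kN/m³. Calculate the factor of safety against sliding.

For a dry cohesionless infinite slope the factor of safety is FS = tanφ' / tanβ.
FS = tan27.3° / tan27.6° = 0.5161 / 0.5228 = 0.987

FS = 0.99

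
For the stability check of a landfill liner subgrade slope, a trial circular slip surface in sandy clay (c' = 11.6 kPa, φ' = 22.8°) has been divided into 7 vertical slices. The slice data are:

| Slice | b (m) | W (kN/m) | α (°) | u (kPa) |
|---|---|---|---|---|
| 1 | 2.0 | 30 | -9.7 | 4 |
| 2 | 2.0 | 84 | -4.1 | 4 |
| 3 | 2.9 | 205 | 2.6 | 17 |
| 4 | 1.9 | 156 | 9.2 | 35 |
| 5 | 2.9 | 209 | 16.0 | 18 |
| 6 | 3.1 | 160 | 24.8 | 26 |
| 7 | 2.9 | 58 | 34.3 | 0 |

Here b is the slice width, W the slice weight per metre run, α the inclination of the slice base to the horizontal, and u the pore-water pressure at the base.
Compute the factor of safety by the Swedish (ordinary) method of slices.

FS = 2.58

Ordinary method of slices: FS = Σ[c'·Δl_i + (W_i cosα_i − u_i·Δl_i)·tanφ'] / Σ W_i sinα_i, with Δl_i = b_i / cosα_i.
Slice 1: Δl = 2.0/cos(-9.7°) = 2.029 m; N'_1 = 30·cos(-9.7°) − 4·2.029 = 21.5; c'Δl = 23.54; W sinα = -5.1
Slice 2: Δl = 2.0/cos(-4.1°) = 2.005 m; N'_2 = 84·cos(-4.1°) − 4·2.005 = 75.8; c'Δl = 23.26; W sinα = -6.0
Slice 3: Δl = 2.9/cos2.6° = 2.903 m; N'_3 = 205·cos2.6° − 17·2.903 = 155.4; c'Δl = 33.67; W sinα = 9.3
Slice 4: Δl = 1.9/cos9.2° = 1.925 m; N'_4 = 156·cos9.2° − 35·1.925 = 86.6; c'Δl = 22.33; W sinα = 24.9
Slice 5: Δl = 2.9/cos16.0° = 3.017 m; N'_5 = 209·cos16.0° − 18·3.017 = 146.6; c'Δl = 35.00; W sinα = 57.6
Slice 6: Δl = 3.1/cos24.8° = 3.415 m; N'_6 = 160·cos24.8° − 26·3.415 = 56.5; c'Δl = 39.61; W sinα = 67.1
Slice 7: Δl = 2.9/cos34.3° = 3.510 m; N'_7 = 58·cos34.3° − 0·3.510 = 47.9; c'Δl = 40.72; W sinα = 32.7
Σc'Δl = 218.1 kN/m; ΣN' = 590.3 kN/m; ΣW sinα = 180.6 kN/m
Resisting = 218.1 + 590.3·tan22.8° = 218.1 + 248.1 = 466.2 kN/m
FS = 466.2 / 180.6 = 2.582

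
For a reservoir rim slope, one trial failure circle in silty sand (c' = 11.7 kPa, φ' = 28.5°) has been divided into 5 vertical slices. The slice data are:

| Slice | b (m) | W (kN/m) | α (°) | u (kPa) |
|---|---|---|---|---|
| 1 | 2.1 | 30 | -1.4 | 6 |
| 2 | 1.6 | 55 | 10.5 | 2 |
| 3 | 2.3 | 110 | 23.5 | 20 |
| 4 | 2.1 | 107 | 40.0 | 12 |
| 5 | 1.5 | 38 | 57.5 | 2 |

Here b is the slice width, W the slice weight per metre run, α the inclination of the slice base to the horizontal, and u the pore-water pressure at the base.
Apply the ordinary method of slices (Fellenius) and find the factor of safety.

Ordinary method of slices: FS = Σ[c'·Δl_i + (W_i cosα_i − u_i·Δl_i)·tanφ'] / Σ W_i sinα_i, with Δl_i = b_i / cosα_i.
Slice 1: Δl = 2.1/cos(-1.4°) = 2.101 m; N'_1 = 30·cos(-1.4°) − 6·2.101 = 17.4; c'Δl = 24.58; W sinα = -0.7
Slice 2: Δl = 1.6/cos10.5° = 1.627 m; N'_2 = 55·cos10.5° − 2·1.627 = 50.8; c'Δl = 19.04; W sinα = 10.0
Slice 3: Δl = 2.3/cos23.5° = 2.508 m; N'_3 = 110·cos23.5° − 20·2.508 = 50.7; c'Δl = 29.34; W sinα = 43.9
Slice 4: Δl = 2.1/cos40.0° = 2.741 m; N'_4 = 107·cos40.0° − 12·2.741 = 49.1; c'Δl = 32.07; W sinα = 68.8
Slice 5: Δl = 1.5/cos57.5° = 2.792 m; N'_5 = 38·cos57.5° − 2·2.792 = 14.8; c'Δl = 32.66; W sinα = 32.0
Σc'Δl = 137.7 kN/m; ΣN' = 182.8 kN/m; ΣW sinα = 154.0 kN/m
Resisting = 137.7 + 182.8·tan28.5° = 137.7 + 99.3 = 237.0 kN/m
FS = 237.0 / 154.0 = 1.539

FS = 1.54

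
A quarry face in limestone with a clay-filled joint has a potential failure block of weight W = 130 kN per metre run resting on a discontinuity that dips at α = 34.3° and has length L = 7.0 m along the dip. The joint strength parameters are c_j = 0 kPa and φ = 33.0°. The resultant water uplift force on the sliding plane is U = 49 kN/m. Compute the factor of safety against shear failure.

Resolving the block weight along and normal to the plane and applying the Mohr–Coulomb strength on the joint:
N' = W cosα − U = 130·cos34.3° − 49 = 58.4 kN/m
Driving force T = W sinα = 130·sin34.3° = 73.3 kN/m
Resisting force R = c_j·L + N'·tanφ = 0·7.0 + 58.4·tan33.0° = 0.0 + 37.9 = 37.9 kN/m
FS = R / T = 37.9 / 73.3 = 0.518

FS = 0.52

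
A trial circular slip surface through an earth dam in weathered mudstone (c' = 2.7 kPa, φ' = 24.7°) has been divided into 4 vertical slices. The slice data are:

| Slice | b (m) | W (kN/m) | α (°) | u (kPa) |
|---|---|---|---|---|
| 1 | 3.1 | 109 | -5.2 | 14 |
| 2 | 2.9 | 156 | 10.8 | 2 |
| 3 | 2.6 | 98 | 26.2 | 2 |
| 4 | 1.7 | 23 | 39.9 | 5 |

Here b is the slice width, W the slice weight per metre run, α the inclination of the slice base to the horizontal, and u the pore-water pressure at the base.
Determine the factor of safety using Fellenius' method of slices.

FS = 2.18

Ordinary method of slices: FS = Σ[c'·Δl_i + (W_i cosα_i − u_i·Δl_i)·tanφ'] / Σ W_i sinα_i, with Δl_i = b_i / cosα_i.
Slice 1: Δl = 3.1/cos(-5.2°) = 3.113 m; N'_1 = 109·cos(-5.2°) − 14·3.113 = 65.0; c'Δl = 8.40; W sinα = -9.9
Slice 2: Δl = 2.9/cos10.8° = 2.952 m; N'_2 = 156·cos10.8° − 2·2.952 = 147.3; c'Δl = 7.97; W sinα = 29.2
Slice 3: Δl = 2.6/cos26.2° = 2.898 m; N'_3 = 98·cos26.2° − 2·2.898 = 82.1; c'Δl = 7.82; W sinα = 43.3
Slice 4: Δl = 1.7/cos39.9° = 2.216 m; N'_4 = 23·cos39.9° − 5·2.216 = 6.6; c'Δl = 5.98; W sinα = 14.8
Σc'Δl = 30.2 kN/m; ΣN' = 301.0 kN/m; ΣW sinα = 77.4 kN/m
Resisting = 30.2 + 301.0·tan24.7° = 30.2 + 138.4 = 168.6 kN/m
FS = 168.6 / 77.4 = 2.179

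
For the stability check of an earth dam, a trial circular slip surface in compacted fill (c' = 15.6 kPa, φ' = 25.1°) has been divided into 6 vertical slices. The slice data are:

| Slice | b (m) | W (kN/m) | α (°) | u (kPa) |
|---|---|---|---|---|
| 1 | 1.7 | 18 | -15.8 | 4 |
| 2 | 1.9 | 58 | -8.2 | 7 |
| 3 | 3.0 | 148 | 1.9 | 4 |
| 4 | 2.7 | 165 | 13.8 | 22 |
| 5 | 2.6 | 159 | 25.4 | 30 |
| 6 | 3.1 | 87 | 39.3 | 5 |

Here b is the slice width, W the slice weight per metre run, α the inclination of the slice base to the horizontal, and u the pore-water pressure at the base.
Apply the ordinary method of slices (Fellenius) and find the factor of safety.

Ordinary method of slices: FS = Σ[c'·Δl_i + (W_i cosα_i − u_i·Δl_i)·tanφ'] / Σ W_i sinα_i, with Δl_i = b_i / cosα_i.
Slice 1: Δl = 1.7/cos(-15.8°) = 1.767 m; N'_1 = 18·cos(-15.8°) − 4·1.767 = 10.3; c'Δl = 27.56; W sinα = -4.9
Slice 2: Δl = 1.9/cos(-8.2°) = 1.920 m; N'_2 = 58·cos(-8.2°) − 7·1.920 = 44.0; c'Δl = 29.95; W sinα = -8.3
Slice 3: Δl = 3.0/cos1.9° = 3.002 m; N'_3 = 148·cos1.9° − 4·3.002 = 135.9; c'Δl = 46.83; W sinα = 4.9
Slice 4: Δl = 2.7/cos13.8° = 2.780 m; N'_4 = 165·cos13.8° − 22·2.780 = 99.1; c'Δl = 43.37; W sinα = 39.4
Slice 5: Δl = 2.6/cos25.4° = 2.878 m; N'_5 = 159·cos25.4° − 30·2.878 = 57.3; c'Δl = 44.90; W sinα = 68.2
Slice 6: Δl = 3.1/cos39.3° = 4.006 m; N'_6 = 87·cos39.3° − 5·4.006 = 47.3; c'Δl = 62.49; W sinα = 55.1
Σc'Δl = 255.1 kN/m; ΣN' = 393.8 kN/m; ΣW sinα = 154.4 kN/m
Resisting = 255.1 + 393.8·tan25.1° = 255.1 + 184.5 = 439.6 kN/m
FS = 439.6 / 154.4 = 2.847

FS = 2.85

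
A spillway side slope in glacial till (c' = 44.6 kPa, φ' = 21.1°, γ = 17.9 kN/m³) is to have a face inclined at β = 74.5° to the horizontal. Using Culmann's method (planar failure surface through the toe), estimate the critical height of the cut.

H_c = 22.19 m

Culmann's analysis gives the critical failure plane at α_cr = (β + φ')/2 = (74.5 + 21.1)/2 = 47.8°, and the critical height
H_c = (4c'/γ) · sinβ cosφ' / [1 − cos(β − φ')]
    = (4·44.6/17.9) · sin74.5°·cos21.1° / [1 − cos(53.4°)]
    = 9.966 · 0.9636·0.9330 / [1 − 0.5962]
    = 9.966 · 0.8990 / 0.4038
    = 22.19 m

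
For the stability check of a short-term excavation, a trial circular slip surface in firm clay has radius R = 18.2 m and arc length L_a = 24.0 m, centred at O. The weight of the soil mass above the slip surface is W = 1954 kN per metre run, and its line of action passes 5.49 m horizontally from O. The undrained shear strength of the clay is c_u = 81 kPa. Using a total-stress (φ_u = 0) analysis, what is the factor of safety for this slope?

FS = 3.30

Taking moments about the centre O, the resisting moment is provided by the undrained shear strength acting along the arc:
M_R = c_u·L_a·R = 81·24.00·18.2 = 35380.8 kN·m/m
M_D = W·d = 1954·5.49 = 10727.5 kN·m/m
FS = M_R / M_D = 35380.8 / 10727.5 = 3.298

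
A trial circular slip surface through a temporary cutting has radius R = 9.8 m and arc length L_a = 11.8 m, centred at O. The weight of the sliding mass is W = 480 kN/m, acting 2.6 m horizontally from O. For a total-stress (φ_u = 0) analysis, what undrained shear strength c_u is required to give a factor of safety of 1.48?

FS = c_u·L_a·R / (W·d), so c_u = FS·W·d / (L_a·R).
c_u = 1.48·480·2.6 / (11.80·9.8) = 1847.0 / 115.64 = 15.97 kPa

c_u = 16.0 kPa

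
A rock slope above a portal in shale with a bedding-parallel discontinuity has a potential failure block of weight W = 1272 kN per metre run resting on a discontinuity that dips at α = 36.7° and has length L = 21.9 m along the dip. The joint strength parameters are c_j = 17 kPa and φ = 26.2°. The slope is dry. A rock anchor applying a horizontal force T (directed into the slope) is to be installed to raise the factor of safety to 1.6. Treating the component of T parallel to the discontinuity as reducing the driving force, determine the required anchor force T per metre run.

T = 217 kN/m

Resolving forces along and normal to the sliding plane, with the horizontal anchor force T adding T·sinα to the effective normal force and T·cosα acting up the plane against the driving force:
FS = [c_jL + (W cosα + T sinα) tanφ] / [W sinα − T cosα]
Without the anchor: N' = 1019.9 kN/m, driving T_d = 760.2 kN/m, resisting R = 17·21.9 + 1019.9·tan26.2° = 874.1 kN/m, FS = 1.15.
Setting FS = 1.6 and solving for T:
1.6·(760.2 − T cos36.7°) = 874.1 + T sin36.7°·tan26.2°
T·(sin36.7°·tan26.2° + 1.6·cos36.7°) = 1.6·760.2 − 874.1
T·(0.5976·0.4921 + 1.6·0.8018) = 1216.3 − 874.1 = 342.2
T·1.5769 = 342.2
T = 217.0 kN/m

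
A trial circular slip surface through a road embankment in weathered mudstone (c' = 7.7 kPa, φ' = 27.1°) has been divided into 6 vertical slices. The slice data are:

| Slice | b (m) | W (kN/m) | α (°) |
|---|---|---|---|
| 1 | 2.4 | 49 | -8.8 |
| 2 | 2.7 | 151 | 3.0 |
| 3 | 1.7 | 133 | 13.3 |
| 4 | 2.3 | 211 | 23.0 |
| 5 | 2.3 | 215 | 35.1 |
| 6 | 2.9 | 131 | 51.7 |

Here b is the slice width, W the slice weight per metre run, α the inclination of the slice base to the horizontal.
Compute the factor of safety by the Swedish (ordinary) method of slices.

Ordinary method of slices: FS = Σ[c'·Δl_i + (W_i cosα_i)·tanφ'] / Σ W_i sinα_i, with Δl_i = b_i / cosα_i.
Slice 1: Δl = 2.4/cos(-8.8°) = 2.429 m; N'_1 = 49·cos(-8.8°) = 48.4; c'Δl = 18.70; W sinα = -7.5
Slice 2: Δl = 2.7/cos3.0° = 2.704 m; N'_2 = 151·cos3.0° = 150.8; c'Δl = 20.82; W sinα = 7.9
Slice 3: Δl = 1.7/cos13.3° = 1.747 m; N'_3 = 133·cos13.3° = 129.4; c'Δl = 13.45; W sinα = 30.6
Slice 4: Δl = 2.3/cos23.0° = 2.499 m; N'_4 = 211·cos23.0° = 194.2; c'Δl = 19.24; W sinα = 82.4
Slice 5: Δl = 2.3/cos35.1° = 2.811 m; N'_5 = 215·cos35.1° = 175.9; c'Δl = 21.65; W sinα = 123.6
Slice 6: Δl = 2.9/cos51.7° = 4.679 m; N'_6 = 131·cos51.7° = 81.2; c'Δl = 36.03; W sinα = 102.8
Σc'Δl = 129.9 kN/m; ΣN' = 780.0 kN/m; ΣW sinα = 339.9 kN/m
Resisting = 129.9 + 780.0·tan27.1° = 129.9 + 399.1 = 529.0 kN/m
FS = 529.0 / 339.9 = 1.556

FS = 1.56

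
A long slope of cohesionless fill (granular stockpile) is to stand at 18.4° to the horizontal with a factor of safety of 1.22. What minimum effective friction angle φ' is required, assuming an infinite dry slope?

FS = tanφ'/tanβ ⇒ tanφ' = FS · tanβ = 1.22 · tan18.4° = 0.4058
φ' = arctan(0.4058) = 22.09°

φ' = 22.1°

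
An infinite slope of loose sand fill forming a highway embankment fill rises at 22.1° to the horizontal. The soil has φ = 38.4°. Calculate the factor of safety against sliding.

For a dry cohesionless infinite slope the factor of safety is FS = tanφ / tanβ.
FS = tan38.4° / tan22.1° = 0.7926 / 0.4061 = 1.952

FS = 1.95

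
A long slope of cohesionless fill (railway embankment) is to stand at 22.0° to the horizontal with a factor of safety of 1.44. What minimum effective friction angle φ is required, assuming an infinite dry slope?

FS = tanφ/tanβ ⇒ tanφ = FS · tanβ = 1.44 · tan22.0° = 0.5818
φ = arctan(0.5818) = 30.19°

φ = 30.2°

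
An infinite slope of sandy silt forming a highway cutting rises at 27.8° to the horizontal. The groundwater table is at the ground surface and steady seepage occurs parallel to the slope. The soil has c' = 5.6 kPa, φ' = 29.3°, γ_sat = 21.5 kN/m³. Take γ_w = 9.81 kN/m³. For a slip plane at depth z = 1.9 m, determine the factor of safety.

FS = 0.91

With seepage parallel to the slope and the water table at the surface, the effective normal stress on the slip plane uses the buoyant unit weight γ' = γ_sat − γ_w while the driving shear stress uses γ_sat:
FS = [c' + γ' z cos²β tanφ'] / [γ_sat z sinβ cosβ]
γ' = 21.5 − 9.81 = 11.69 kN/m³
Numerator = 5.6 + 11.69·1.9·cos²27.8°·tan29.3° = 5.6 + 11.69·1.9·0.7825·0.5612 = 15.353 kPa
Denominator = 21.5·1.9·sin27.8°·cos27.8° = 21.5·1.9·0.4664·0.8846 = 16.853 kPa
FS = 15.353 / 16.853 = 0.911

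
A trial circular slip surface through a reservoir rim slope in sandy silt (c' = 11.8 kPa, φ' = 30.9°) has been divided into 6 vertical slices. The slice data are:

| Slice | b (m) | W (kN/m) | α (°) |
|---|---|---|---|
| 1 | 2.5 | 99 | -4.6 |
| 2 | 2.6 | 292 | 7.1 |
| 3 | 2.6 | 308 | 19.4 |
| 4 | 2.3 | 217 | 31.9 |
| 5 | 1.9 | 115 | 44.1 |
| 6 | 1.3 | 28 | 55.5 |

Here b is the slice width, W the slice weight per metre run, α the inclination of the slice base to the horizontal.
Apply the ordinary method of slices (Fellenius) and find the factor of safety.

Ordinary method of slices: FS = Σ[c'·Δl_i + (W_i cosα_i)·tanφ'] / Σ W_i sinα_i, with Δl_i = b_i / cosα_i.
Slice 1: Δl = 2.5/cos(-4.6°) = 2.508 m; N'_1 = 99·cos(-4.6°) = 98.7; c'Δl = 29.60; W sinα = -7.9
Slice 2: Δl = 2.6/cos7.1° = 2.620 m; N'_2 = 292·cos7.1° = 289.8; c'Δl = 30.92; W sinα = 36.1
Slice 3: Δl = 2.6/cos19.4° = 2.757 m; N'_3 = 308·cos19.4° = 290.5; c'Δl = 32.53; W sinα = 102.3
Slice 4: Δl = 2.3/cos31.9° = 2.709 m; N'_4 = 217·cos31.9° = 184.2; c'Δl = 31.97; W sinα = 114.7
Slice 5: Δl = 1.9/cos44.1° = 2.646 m; N'_5 = 115·cos44.1° = 82.6; c'Δl = 31.22; W sinα = 80.0
Slice 6: Δl = 1.3/cos55.5° = 2.295 m; N'_6 = 28·cos55.5° = 15.9; c'Δl = 27.08; W sinα = 23.1
Σc'Δl = 183.3 kN/m; ΣN' = 961.6 kN/m; ΣW sinα = 348.2 kN/m
Resisting = 183.3 + 961.6·tan30.9° = 183.3 + 575.5 = 758.8 kN/m
FS = 758.8 / 348.2 = 2.179

FS = 2.18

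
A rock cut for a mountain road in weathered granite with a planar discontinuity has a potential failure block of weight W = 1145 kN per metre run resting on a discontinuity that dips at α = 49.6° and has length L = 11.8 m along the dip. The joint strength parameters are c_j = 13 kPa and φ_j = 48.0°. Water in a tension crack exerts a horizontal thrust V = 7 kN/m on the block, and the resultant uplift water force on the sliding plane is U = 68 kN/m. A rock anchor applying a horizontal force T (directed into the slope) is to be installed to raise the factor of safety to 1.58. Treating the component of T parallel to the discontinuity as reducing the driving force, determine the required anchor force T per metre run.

Resolving forces along and normal to the sliding plane, with the horizontal anchor force T adding T·sinα to the effective normal force and T·cosα acting up the plane against the driving force:
FS = [c_jL + (W cosα − U − V sinα + T sinα) tanφ_j] / [W sinα + V cosα − T cosα]
Without the anchor: N' = 668.8 kN/m, driving T_d = 876.5 kN/m, resisting R = 13·11.8 + 668.8·tan48.0° = 896.1 kN/m, FS = 1.02.
Setting FS = 1.58 and solving for T:
1.58·(876.5 − T cos49.6°) = 896.1 + T sin49.6°·tan48.0°
T·(sin49.6°·tan48.0° + 1.58·cos49.6°) = 1.58·876.5 − 896.1
T·(0.7615·1.1106 + 1.58·0.6481) = 1384.9 − 896.1 = 488.7
T·1.8698 = 488.7
T = 261.4 kN/m

T = 261 kN/m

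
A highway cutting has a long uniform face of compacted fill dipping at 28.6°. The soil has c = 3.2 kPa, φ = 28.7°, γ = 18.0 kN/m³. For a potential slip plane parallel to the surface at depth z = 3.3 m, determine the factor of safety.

FS = 1.13

For an infinite slope with a slip plane parallel to the surface (no pore pressure): FS = [c + γz cos²β tanφ] / [γz sinβ cosβ].
γz = 18.0·3.3 = 59.40 kN/m²
Numerator = 3.2 + 59.40·cos²28.6°·tan28.7° = 3.2 + 59.40·0.7709·0.5475 = 28.269 kPa
Denominator = 59.40·sin28.6°·cos28.6° = 59.40·0.4787·0.8780 = 24.965 kPa
FS = 28.269 / 24.965 = 1.132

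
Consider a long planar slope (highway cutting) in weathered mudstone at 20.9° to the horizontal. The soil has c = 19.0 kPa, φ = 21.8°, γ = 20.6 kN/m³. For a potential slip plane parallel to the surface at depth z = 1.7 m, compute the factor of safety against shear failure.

FS = 2.68

For an infinite slope with a slip plane parallel to the surface (no pore pressure): FS = [c + γz cos²β tanφ] / [γz sinβ cosβ].
γz = 20.6·1.7 = 35.02 kN/m²
Numerator = 19.0 + 35.02·cos²20.9°·tan21.8° = 19.0 + 35.02·0.8727·0.4000 = 31.224 kPa
Denominator = 35.02·sin20.9°·cos20.9° = 35.02·0.3567·0.9342 = 11.671 kPa
FS = 31.224 / 11.671 = 2.675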